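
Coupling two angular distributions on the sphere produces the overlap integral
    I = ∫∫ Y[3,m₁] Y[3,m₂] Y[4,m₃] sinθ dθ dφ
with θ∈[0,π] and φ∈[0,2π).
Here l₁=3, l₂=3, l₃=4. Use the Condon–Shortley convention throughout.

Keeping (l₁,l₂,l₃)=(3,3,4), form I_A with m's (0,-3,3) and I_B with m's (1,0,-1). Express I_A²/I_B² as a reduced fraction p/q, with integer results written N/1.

21/5

Same 3,3,4: normalisation and zero-m 3j drop out of the ratio.
A: Δ: 2! 4! 4! / 11! → 1/34650; sum: t=0:+1/288 = 1/288; 3j²(3 3 4; 0 -3 3) = Δ·Π!·Σ² = 1/22  (sign -1)
B: Δ: 2! 4! 4! / 11! → 1/34650; sum: t=0:+1/48 t=1:−1/24 t=2:+1/288 = -5/288; 3j²(3 3 4; 1 0 -1) = Δ·Π!·Σ² = 5/462  (sign +1)
I_A²/I_B² = (1/22)/(5/462) = 21/5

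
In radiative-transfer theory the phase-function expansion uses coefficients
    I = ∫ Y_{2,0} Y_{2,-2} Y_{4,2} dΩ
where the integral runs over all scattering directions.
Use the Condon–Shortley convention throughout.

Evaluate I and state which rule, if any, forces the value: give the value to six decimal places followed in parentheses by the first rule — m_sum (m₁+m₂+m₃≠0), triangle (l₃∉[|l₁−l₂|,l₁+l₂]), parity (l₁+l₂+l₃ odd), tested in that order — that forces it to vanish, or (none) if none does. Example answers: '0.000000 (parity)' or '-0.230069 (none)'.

m-sum 0 ✓  L=8 even ✓  0≤4≤4 ✓
Π(2lᵢ+1) = 5×5×9 = 225
triangle coeff Δ(2,2,4) = 1/630
Σ_t [0,0]: t=0:+1/16 = 1/16
(3j)²=2/35 [(2 2 4; 0 0 0)], sign=+1
Σ_t [0,0]: t=0:+1/96 = 1/96
(3j)²=1/42 [(2 2 4; 0 -2 2)], sign=+1
⇒ 4πI² = 15/49
I = (+1)√(15/49/(4π)) = 0.15607835
No selection rule forces the value: the integral is nonzero (none).

0.156078 (none)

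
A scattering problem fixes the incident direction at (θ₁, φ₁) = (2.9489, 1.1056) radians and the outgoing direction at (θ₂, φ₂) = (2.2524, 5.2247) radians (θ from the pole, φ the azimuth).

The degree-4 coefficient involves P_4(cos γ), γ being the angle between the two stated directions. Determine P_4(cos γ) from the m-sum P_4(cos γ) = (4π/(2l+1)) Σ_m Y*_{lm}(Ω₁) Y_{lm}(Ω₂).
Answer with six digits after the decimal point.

Term-by-term m-sum for l=4 (normalisation 4π/9 = 1.396263):
  m=-4: (-0.000170, -0.000570) × (-0.074095, -0.142865) = (-0.000069, 0.000067)  (running Σ = (-0.000069, 0.000067))
  m=-3: (0.008496, 0.001504) × (0.369096, 0.012504) = (0.003117, 0.000661)  (running Σ = (0.003048, 0.000728))
  m=-2: (-0.042100, 0.056498) × (-0.186376, 0.306613) = (-0.009476, -0.023438)  (running Σ = (-0.006428, -0.022710))
  m=-1: (-0.149318, -0.297484) × (0.025115, 0.044658) = (0.009535, -0.014140)  (running Σ = (0.003106, -0.036850))
  m=0: (0.696084, -0.000000) × (-0.358991, 0.000000) = (-0.249888, 0.000000)  (running Σ = (-0.246782, -0.036850))
  m=1: (0.149318, -0.297484) × (-0.025115, 0.044658) = (0.009535, 0.014140)  (running Σ = (-0.237247, -0.022710))
  m=2: (-0.042100, -0.056498) × (-0.186376, -0.306613) = (-0.009476, 0.023438)  (running Σ = (-0.246723, 0.000728))
  m=3: (-0.008496, 0.001504) × (-0.369096, 0.012504) = (0.003117, -0.000661)  (running Σ = (-0.243606, 0.000067))
  m=4: (-0.000170, 0.000570) × (-0.074095, 0.142865) = (-0.000069, -0.000067)  (running Σ = (-0.243675, 0.000000))
Σ over m = (-0.243675, 0.000000); ×(4π/9) → (-0.340235, 0.000000). Real part: -0.340235

-0.340235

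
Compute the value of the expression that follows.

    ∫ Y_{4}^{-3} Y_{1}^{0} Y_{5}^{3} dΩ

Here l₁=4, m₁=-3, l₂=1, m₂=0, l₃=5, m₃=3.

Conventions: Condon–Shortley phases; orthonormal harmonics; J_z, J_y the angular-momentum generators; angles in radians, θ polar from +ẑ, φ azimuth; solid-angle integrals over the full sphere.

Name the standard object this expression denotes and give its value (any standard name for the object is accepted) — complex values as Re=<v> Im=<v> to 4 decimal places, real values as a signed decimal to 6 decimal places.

This is a Gaunt coefficient — the integral of a triple product of spherical harmonics over the sphere.
Checks pass: Σm=0; 10 even; l₃=5∈[3,5].
(2·4+1)(2·1+1)(2·5+1) = 297
Δ: 0! 8! 2! / 11! → 1/495
sum: t=0:+1/576 = 1/576
3j²(4 1 5; 0 0 0) = Δ·Π!·Σ² = 5/99  (sign -1)
sum: t=0:+1/5040 = 1/5040
3j²(4 1 5; -3 0 3) = Δ·Π!·Σ² = 16/495  (sign +1)
combine: 4πI² = 297·5/99·16/495 = 16/33
take √, sign -1: I = -0.19642560

Gaunt coefficient, -0.196426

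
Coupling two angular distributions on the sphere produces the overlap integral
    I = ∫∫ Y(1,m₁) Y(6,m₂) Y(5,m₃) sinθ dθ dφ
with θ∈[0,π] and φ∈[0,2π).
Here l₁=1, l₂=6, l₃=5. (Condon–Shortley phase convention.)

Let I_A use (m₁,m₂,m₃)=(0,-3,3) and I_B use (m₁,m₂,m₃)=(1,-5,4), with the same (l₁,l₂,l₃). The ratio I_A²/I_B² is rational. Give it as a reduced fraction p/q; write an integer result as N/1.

27/55

Same 1,6,5: normalisation and zero-m 3j drop out of the ratio.
A: Δ: 2! 0! 10! / 13! → 1/858; sum: t=1:−1/80640 = -1/80640; 3j²(1 6 5; 0 -3 3) = Δ·Π!·Σ² = 9/286  (sign -1)
B: Δ: 2! 0! 10! / 13! → 1/858; sum: t=0:+1/725760 = 1/725760; 3j²(1 6 5; 1 -5 4) = Δ·Π!·Σ² = 5/78  (sign -1)
I_A²/I_B² = (9/286)/(5/78) = 27/55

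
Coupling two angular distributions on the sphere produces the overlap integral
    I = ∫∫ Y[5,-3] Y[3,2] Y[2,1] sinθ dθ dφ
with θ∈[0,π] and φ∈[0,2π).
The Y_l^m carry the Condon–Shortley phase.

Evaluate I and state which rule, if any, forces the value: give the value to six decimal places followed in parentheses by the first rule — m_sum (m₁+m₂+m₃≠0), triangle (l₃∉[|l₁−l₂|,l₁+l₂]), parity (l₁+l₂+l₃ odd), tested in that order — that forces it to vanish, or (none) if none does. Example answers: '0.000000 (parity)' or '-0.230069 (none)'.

-0.253584 (none)

Checks pass: Σm=0; 10 even; l₃=2∈[2,8].
(2·5+1)(2·3+1)(2·2+1) = 385
Δ: 6! 4! 0! / 11! → 1/2310
sum: t=3:−1/144 = -1/144
3j²(5 3 2; 0 0 0) = Δ·Π!·Σ² = 10/231  (sign -1)
sum: t=5:−1/720 = -1/720
3j²(5 3 2; -3 2 1) = Δ·Π!·Σ² = 8/165  (sign +1)
combine: 4πI² = 385·10/231·8/165 = 80/99
take √, sign -1: I = -0.25358436
No selection rule forces the value: the integral is nonzero (none).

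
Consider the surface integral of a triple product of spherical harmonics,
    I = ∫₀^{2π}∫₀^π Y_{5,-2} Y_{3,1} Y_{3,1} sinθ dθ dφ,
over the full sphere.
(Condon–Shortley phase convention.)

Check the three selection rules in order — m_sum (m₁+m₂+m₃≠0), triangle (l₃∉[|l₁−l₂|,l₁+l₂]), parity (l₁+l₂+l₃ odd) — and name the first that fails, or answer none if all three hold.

Σmᵢ = 0  ✓
l₃∈[|l₁−l₂|,l₁+l₂]=[2,8], have l₃=3  ✓
Σlᵢ = 11 ⇒ odd  ✗

parity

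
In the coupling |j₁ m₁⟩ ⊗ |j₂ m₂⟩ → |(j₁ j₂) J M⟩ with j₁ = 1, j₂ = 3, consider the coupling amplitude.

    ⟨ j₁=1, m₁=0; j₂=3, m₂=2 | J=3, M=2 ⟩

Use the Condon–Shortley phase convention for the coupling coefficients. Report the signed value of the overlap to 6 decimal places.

j₁+j₂−J=1  J+j₁−j₂=1  J−j₁+j₂=5  j₁+j₂+J+1=8
(j₁±m₁, j₂±m₂, J±M) = (1,1,5,1,5,1)
P² = 300
sum k=0..1:
  [0] +1/120 = 1/120
  [1] −1/24 = -1/24
S = -1/30
C² = P²·S² = 1/3 ; C = -0.577350

−√(1/3) = -0.577350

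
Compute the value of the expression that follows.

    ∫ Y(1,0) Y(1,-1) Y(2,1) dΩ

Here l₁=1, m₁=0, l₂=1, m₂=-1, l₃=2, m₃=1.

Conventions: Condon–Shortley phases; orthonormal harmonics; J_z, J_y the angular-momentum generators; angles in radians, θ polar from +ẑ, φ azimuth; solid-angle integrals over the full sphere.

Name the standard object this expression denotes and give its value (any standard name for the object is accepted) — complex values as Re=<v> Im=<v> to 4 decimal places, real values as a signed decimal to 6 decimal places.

This is a Gaunt coefficient — the integral of a triple product of spherical harmonics over the sphere.
Rules hold: Σm=0, L=4 even, 0≤2≤2.
N = 3·3·5 = 45
Δ = 0!·2!·2!/5! = 1/30
Racah Σ t=0..0: t=0:+1/1 = 1/1
⇒ 3j(1 1 2; 0 0 0)² = 2/15, sgn +1
Racah Σ t=0..0: t=0:+1/2 = 1/2
⇒ 3j(1 1 2; 0 -1 1)² = 1/10, sgn -1
4πI² = N·(3j₀)²·(3jₘ)² = 3/5
I = -1·√(0.6/4π) = -0.21850969

Gaunt coefficient, -0.218510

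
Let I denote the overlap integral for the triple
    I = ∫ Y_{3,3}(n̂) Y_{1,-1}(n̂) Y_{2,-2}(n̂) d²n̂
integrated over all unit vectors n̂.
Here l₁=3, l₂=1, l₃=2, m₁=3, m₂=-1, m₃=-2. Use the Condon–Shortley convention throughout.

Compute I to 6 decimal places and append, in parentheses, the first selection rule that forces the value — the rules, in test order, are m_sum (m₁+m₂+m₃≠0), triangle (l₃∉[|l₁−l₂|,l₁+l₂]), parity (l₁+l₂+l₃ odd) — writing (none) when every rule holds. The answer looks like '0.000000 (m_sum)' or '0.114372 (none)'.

m-sum 0 ✓  L=6 even ✓  2≤2≤4 ✓
Π(2lᵢ+1) = 7×3×5 = 105
triangle coeff Δ(3,1,2) = 1/105
Σ_t [1,1]: t=1:−1/4 = -1/4
(3j)²=3/35 [(3 1 2; 0 0 0)], sign=-1
Σ_t [0,0]: t=0:+1/48 = 1/48
(3j)²=1/7 [(3 1 2; 3 -1 -2)], sign=+1
⇒ 4πI² = 9/7
I = (-1)√(9/7/(4π)) = -0.31986543
No selection rule forces the value: the integral is nonzero (none).

-0.319865 (none)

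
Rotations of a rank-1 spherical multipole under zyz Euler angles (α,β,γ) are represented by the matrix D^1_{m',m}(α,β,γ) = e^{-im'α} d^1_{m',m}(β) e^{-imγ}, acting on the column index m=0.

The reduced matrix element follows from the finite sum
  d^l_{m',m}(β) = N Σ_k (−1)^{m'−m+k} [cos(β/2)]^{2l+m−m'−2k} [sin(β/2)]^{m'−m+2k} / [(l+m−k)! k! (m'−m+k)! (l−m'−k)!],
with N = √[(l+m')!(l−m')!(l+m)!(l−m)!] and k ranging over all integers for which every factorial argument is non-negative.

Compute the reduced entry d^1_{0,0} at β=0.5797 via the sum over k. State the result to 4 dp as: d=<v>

d^1_{0,0}(β=0.5797) via the finite sum:
Half-angle: c=0.958287, s=0.285808. N=√(1·1·1·1)=1.000000
k: max(0,(0)−(0))=0 … min(1+(0),1−(0))=1
  k=0: (−1)^0·1.0000/(1)·0.9583^2·0.2858^0 = +0.918314
  k=1: (−1)^1·1.0000/(1)·0.9583^0·0.2858^2 = -0.081686
d^1_{0,0}(0.5797) = +0.918314 -0.081686 = +0.836627

d=0.8366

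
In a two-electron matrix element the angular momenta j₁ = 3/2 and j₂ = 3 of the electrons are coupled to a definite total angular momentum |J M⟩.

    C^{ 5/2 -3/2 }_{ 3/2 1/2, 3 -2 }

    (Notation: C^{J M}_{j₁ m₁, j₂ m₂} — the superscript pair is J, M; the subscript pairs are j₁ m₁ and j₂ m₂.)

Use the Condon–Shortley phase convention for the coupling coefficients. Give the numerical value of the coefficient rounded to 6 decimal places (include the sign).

√[6·2!1!4!/8! · 2!1!1!5!1!4!] = √(288/7)
  +(−1)^0/∏(0,2,1,1,0,3)! = 1/12  (running 1/12)
  +(−1)^1/∏(1,1,0,0,1,4)! = -1/24  (running 1/24)
⟨..|..⟩ = √(288/7)·(1/24) = +0.267261

+√(1/14) ≈ +0.267261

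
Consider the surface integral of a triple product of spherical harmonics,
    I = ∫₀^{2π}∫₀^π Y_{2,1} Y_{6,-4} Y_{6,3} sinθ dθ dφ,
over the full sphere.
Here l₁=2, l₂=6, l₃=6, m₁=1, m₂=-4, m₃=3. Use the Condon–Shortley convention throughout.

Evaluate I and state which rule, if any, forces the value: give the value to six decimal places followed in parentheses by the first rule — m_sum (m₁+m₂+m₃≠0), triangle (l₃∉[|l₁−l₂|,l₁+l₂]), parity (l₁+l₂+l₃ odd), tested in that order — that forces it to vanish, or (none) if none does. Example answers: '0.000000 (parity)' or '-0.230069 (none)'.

0.179515 (none)

Checks pass: Σm=0; 14 even; l₃=6∈[4,8].
(2·2+1)(2·6+1)(2·6+1) = 845
Δ: 2! 2! 10! / 15! → 1/90090
sum: t=0:+1/69120 t=1:−1/14400 t=2:+1/69120 = -7/172800
3j²(2 6 6; 0 0 0) = Δ·Π!·Σ² = 14/715  (sign -1)
sum: t=0:+1/161280 t=1:−1/725760 = 1/207360
3j²(2 6 6; 1 -4 3) = Δ·Π!·Σ² = 7/286  (sign -1)
combine: 4πI² = 845·14/715·7/286 = 49/121
take √, sign +1: I = 0.17951487
No selection rule forces the value: the integral is nonzero (none).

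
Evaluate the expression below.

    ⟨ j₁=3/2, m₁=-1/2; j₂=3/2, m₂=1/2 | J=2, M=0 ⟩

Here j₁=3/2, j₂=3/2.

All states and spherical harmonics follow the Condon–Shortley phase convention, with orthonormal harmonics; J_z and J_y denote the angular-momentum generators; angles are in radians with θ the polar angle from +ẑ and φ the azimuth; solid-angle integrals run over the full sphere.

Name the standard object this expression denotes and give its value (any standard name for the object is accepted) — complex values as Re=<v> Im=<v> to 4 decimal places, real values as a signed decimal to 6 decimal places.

Clebsch–Gordan coefficient, −√(1/4) ≈ -0.500000

This is a Clebsch–Gordan (vector-coupling) coefficient.
j₁+j₂−J=1  J+j₁−j₂=2  J−j₁+j₂=2  j₁+j₂+J+1=6
(j₁±m₁, j₂±m₂, J±M) = (1,2,2,1,2,2)
P² = 4/9
sum k=0..1:
  [0] +1/4 = 1/4
  [1] −1/1 = -1
S = -3/4
C² = P²·S² = 1/4 ; C = -0.500000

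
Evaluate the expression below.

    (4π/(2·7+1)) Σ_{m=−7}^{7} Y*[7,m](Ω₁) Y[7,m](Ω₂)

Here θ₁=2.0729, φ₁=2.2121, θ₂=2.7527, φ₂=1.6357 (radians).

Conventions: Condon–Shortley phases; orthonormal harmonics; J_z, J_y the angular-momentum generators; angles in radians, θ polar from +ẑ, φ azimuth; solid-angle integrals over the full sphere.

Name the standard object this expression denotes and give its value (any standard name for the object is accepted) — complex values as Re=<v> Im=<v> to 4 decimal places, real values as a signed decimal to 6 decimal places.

This sum is the spherical-harmonic addition theorem: it equals the Legendre polynomial P_l(cos γ) of the angle γ between the two directions.
Term-by-term m-sum for l=7 (normalisation 4π/15 = 0.837758):
  term(m=-7) = (-0.000070, -0.000087)   from Y*(Ω₁)=(-0.193911, 0.044027), Y(Ω₂)=(0.000247, 0.000506)
  term(m=-6) = (-0.001997, -0.000655)   from Y*(Ω₁)=(-0.310787, -0.265099), Y(Ω₂)=(0.004759, -0.001953)
  term(m=-5) = (-0.010753, 0.002856)   from Y*(Ω₁)=(0.024778, -0.381095), Y(Ω₂)=(-0.009289, -0.027612)
  term(m=-4) = (-0.000177, 0.000196)   from Y*(Ω₁)=(0.001937, -0.001259), Y(Ω₂)=(-0.110296, 0.029296)
  term(m=-3) = (0.016792, -0.105121)   from Y*(Ω₁)=(-0.322692, -0.118932), Y(Ω₂)=(0.059890, 0.303689)
  term(m=-2) = (-0.035196, -0.079239)   from Y*(Ω₁)=(-0.046153, -0.155689), Y(Ω₂)=(0.529442, -0.069114)
  term(m=-1) = (0.097415, 0.063323)   from Y*(Ω₁)=(-0.168942, 0.226290), Y(Ω₂)=(-0.026685, -0.410564)
  term(m=+0) = (-0.051422, -0.000000)   from Y*(Ω₁)=(-0.200898, -0.000000), Y(Ω₂)=(0.255963, 0.000000)
  term(m=+1) = (0.097415, -0.063323)   from Y*(Ω₁)=(0.168942, 0.226290), Y(Ω₂)=(0.026685, -0.410564)
  term(m=+2) = (-0.035196, 0.079239)   from Y*(Ω₁)=(-0.046153, 0.155689), Y(Ω₂)=(0.529442, 0.069114)
  term(m=+3) = (0.016792, 0.105121)   from Y*(Ω₁)=(0.322692, -0.118932), Y(Ω₂)=(-0.059890, 0.303689)
  term(m=+4) = (-0.000177, -0.000196)   from Y*(Ω₁)=(0.001937, 0.001259), Y(Ω₂)=(-0.110296, -0.029296)
  term(m=+5) = (-0.010753, -0.002856)   from Y*(Ω₁)=(-0.024778, -0.381095), Y(Ω₂)=(0.009289, -0.027612)
  term(m=+6) = (-0.001997, 0.000655)   from Y*(Ω₁)=(-0.310787, 0.265099), Y(Ω₂)=(0.004759, 0.001953)
  term(m=+7) = (-0.000070, 0.000087)   from Y*(Ω₁)=(0.193911, 0.044027), Y(Ω₂)=(-0.000247, 0.000506)
Accumulated sum (0.080607, -0.000000); after 4π/(2l+1) scaling, (0.067529, -0.000000) ⇒ P_7 = 0.067529

Legendre polynomial (addition theorem), +0.067529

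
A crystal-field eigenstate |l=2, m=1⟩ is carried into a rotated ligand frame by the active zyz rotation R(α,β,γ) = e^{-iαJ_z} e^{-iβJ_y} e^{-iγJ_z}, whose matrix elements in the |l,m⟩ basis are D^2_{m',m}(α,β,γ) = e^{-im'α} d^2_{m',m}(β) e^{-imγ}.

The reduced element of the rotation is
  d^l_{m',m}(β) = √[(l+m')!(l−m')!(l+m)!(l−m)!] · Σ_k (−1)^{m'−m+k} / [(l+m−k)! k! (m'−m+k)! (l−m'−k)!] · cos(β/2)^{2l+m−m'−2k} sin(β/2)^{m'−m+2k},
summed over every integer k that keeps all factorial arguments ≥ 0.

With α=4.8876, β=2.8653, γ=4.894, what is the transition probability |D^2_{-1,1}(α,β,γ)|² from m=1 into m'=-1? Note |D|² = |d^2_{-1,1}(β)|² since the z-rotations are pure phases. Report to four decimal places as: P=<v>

P=0.8220

Split into d^2_{-1,1}(β=2.8653) × two z-phases.
c=cos(2.865300/2)=0.137707, s=sin(2.865300/2)=0.990473; N=√[1·6·6·1]=6.000000
Admissible k: 2..3 (factorial args all ≥0)
  k=2: (−1)^0·6.0000/(2)·0.1377^2·0.9905^2 = +0.055811
  k=3: (−1)^1·6.0000/(6)·0.1377^0·0.9905^4 = -0.962433
d^2_{-1,1}(2.8653) = +0.055811 -0.962433 = -0.906622
|D^2_{-1,1}|² = |d^2_{-1,1}(β)|² = (-0.906622)² = 0.821963 (the z-rotation phases have unit modulus)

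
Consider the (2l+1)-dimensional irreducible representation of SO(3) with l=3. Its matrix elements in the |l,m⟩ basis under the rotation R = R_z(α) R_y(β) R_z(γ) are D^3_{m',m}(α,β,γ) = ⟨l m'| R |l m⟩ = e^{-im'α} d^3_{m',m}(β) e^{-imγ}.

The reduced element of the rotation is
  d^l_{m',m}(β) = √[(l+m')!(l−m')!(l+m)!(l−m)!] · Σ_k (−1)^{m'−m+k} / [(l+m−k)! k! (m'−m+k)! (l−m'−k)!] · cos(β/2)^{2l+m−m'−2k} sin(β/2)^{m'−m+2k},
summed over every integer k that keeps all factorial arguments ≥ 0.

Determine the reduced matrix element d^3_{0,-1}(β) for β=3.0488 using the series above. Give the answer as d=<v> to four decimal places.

d^3_{0,-1}(β=3.0488) via the finite sum:
With c≡cos(β/2)=0.046380 and s≡sin(β/2)=0.998924, N=[6·6·2·24]^{1/2}=41.569219
Admissible k: 0..2 (factorial args all ≥0)
  k=0: (−1)^1·41.5692/(12)·0.0464^5·0.9989^1 = -0.000001
  k=1: (−1)^2·41.5692/(4)·0.0464^3·0.9989^3 = +0.001033
  k=2: (−1)^3·41.5692/(12)·0.0464^1·0.9989^5 = -0.159801
d^3_{0,-1}(3.0488) = -0.000001 +0.001033 -0.159801 = -0.158769

d=-0.1588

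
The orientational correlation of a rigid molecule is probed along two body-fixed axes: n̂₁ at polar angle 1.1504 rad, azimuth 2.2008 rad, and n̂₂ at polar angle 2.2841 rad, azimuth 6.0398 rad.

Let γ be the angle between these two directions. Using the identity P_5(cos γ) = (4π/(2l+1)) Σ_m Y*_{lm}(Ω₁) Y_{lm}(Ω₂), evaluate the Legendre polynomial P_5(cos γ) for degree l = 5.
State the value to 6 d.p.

0.403797

Expand P_5 via completeness: Σ_{m} conj(Y_{5,m}) at Ω₁ times Y_{5,m} at Ω₂ —
  term(m=-5) = (0.031784, -0.011438)   from Y*(Ω₁)=(0.002480, -0.294311), Y(Ω₂)=(0.039772, 0.107661)
  term(m=-4) = (0.122660, 0.045047)   from Y*(Ω₁)=(-0.338257, 0.242291), Y(Ω₂)=(-0.176614, -0.259682)
  term(m=-3) = (0.027932, 0.048623)   from Y*(Ω₁)=(0.124729, 0.041225), Y(Ω₂)=(0.318040, 0.284709)
  term(m=-2) = (0.009109, -0.051224)   from Y*(Ω₁)=(0.088199, 0.274594), Y(Ω₂)=(-0.159440, -0.084383)
  term(m=-1) = (-0.046550, 0.039003)   from Y*(Ω₁)=(0.129073, -0.177026), Y(Ω₂)=(-0.269031, -0.066802)
  term(m=+0) = (0.063597, 0.000000)   from Y*(Ω₁)=(0.242868, -0.000000), Y(Ω₂)=(0.261860, 0.000000)
  term(m=+1) = (-0.046550, -0.039003)   from Y*(Ω₁)=(-0.129073, -0.177026), Y(Ω₂)=(0.269031, -0.066802)
  term(m=+2) = (0.009109, 0.051224)   from Y*(Ω₁)=(0.088199, -0.274594), Y(Ω₂)=(-0.159440, 0.084383)
  term(m=+3) = (0.027932, -0.048623)   from Y*(Ω₁)=(-0.124729, 0.041225), Y(Ω₂)=(-0.318040, 0.284709)
  term(m=+4) = (0.122660, -0.045047)   from Y*(Ω₁)=(-0.338257, -0.242291), Y(Ω₂)=(-0.176614, 0.259682)
  term(m=+5) = (0.031784, 0.011438)   from Y*(Ω₁)=(-0.002480, -0.294311), Y(Ω₂)=(-0.039772, 0.107661)
Accumulated sum (0.353465, -0.000000); after 4π/(2l+1) scaling, (0.403797, -0.000000) ⇒ P_5 = 0.403797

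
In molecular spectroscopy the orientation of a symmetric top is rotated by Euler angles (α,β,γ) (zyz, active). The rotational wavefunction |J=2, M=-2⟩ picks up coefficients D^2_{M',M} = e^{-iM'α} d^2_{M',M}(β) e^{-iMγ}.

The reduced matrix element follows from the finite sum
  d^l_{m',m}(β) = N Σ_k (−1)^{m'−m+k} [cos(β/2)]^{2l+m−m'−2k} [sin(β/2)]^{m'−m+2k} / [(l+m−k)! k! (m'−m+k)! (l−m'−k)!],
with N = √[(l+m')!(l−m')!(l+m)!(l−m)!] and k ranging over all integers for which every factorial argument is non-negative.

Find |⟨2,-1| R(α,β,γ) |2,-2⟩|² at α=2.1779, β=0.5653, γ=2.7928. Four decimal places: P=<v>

D^2_{-1,-2}(2.1779,0.5653,2.7928) = e^{-i·-1·2.1779}·d^2_{-1,-2}(0.5653)·e^{-i·-2·2.7928}. Compute d first:
c=cos(0.565300/2)=0.960320, s=sin(0.565300/2)=0.278901; N=√[1·6·1·24]=12.000000
Admissible k: 0..0 (factorial args all ≥0)
  k=0: (−1)^1·12.0000/(6)·0.9603^3·0.2789^1 = -0.494002
d^2_{-1,-2}(0.5653) = -0.494002
|D^2_{-1,-2}|² = |d^2_{-1,-2}(β)|² = (-0.494002)² = 0.244038 (the z-rotation phases have unit modulus)

P=0.2440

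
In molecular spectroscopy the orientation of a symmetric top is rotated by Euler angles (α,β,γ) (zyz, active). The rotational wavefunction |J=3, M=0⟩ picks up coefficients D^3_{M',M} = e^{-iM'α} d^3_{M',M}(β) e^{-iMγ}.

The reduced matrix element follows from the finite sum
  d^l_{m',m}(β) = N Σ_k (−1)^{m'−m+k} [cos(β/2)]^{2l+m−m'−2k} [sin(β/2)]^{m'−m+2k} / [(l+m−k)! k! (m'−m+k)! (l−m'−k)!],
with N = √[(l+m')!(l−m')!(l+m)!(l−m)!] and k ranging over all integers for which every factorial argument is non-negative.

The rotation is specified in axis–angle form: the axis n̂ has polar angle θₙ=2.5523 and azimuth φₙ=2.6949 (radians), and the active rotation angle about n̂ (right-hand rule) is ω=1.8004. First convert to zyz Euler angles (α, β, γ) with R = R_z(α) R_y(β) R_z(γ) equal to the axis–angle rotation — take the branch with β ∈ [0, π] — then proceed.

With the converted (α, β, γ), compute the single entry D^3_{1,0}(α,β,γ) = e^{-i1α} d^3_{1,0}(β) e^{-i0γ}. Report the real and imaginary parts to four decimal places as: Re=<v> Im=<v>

Re=-0.2992 Im=0.0976

Axis–angle → zyz. n̂ = (sinθₙcosφₙ, sinθₙsinφₙ, cosθₙ) = (-0.501241, +0.240086, -0.831334), ω = 1.8004.
R = I cosω + sinω [n̂]ₓ + (1−cosω) n̂n̂ᵀ gives
  R = [+0.080832, +0.661788, +0.745321; -0.957246, -0.156832, +0.243070; +0.277751, -0.733104, +0.620817]
β = atan2(√(R₁₃²+R₂₃²), R₃₃) = 0.901012; α = atan2(R₂₃, R₁₃) mod 2π = 0.315252; γ = atan2(R₃₂, −R₃₁) mod 2π = 4.350230
Split into d^3_{1,0}(β=0.9010) × two z-phases.
With c≡cos(β/2)=0.900227 and s≡sin(β/2)=0.435421, N=[24·2·6·6]^{1/2}=41.569219
The bounds max(0,m−m')=0 and min(l+m,l−m')=2 give 3 terms
  k=0: (−1)^1·41.5692/(12)·0.9002^5·0.4354^1 = -0.891785
  k=1: (−1)^2·41.5692/(4)·0.9002^3·0.4354^3 = +0.625888
  k=2: (−1)^3·41.5692/(12)·0.9002^1·0.4354^5 = -0.048808
d^3_{1,0}(0.9010) = -0.891785 +0.625888 -0.048808 = -0.314705
Phases: e^{-i·(1)·0.3153}=+0.950718-0.310056i, e^{-i·(0)·4.3502}=+1.000000+0.000000i ⇒ D=-0.299196+0.097576i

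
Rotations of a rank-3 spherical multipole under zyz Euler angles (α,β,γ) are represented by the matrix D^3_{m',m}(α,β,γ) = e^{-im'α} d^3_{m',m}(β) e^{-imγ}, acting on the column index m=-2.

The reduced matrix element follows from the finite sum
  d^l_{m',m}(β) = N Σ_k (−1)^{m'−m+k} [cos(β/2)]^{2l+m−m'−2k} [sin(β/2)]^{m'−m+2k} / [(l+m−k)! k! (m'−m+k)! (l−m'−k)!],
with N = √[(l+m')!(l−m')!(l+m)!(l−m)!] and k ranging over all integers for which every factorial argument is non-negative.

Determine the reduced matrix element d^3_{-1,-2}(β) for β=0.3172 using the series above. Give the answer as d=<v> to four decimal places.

d=-0.4449

d^3_{-1,-2}(β=0.3172) via the finite sum:
With c≡cos(β/2)=0.987449 and s≡sin(β/2)=0.157936, N=[2·24·1·120]^{1/2}=75.894664
k∈{0,1} keeps every argument non-negative
  k=0: (−1)^1·75.8947/(24)·0.9874^5·0.1579^1 = -0.468873
  k=1: (−1)^2·75.8947/(12)·0.9874^3·0.1579^3 = +0.023989
d^3_{-1,-2}(0.3172) = -0.468873 +0.023989 = -0.444884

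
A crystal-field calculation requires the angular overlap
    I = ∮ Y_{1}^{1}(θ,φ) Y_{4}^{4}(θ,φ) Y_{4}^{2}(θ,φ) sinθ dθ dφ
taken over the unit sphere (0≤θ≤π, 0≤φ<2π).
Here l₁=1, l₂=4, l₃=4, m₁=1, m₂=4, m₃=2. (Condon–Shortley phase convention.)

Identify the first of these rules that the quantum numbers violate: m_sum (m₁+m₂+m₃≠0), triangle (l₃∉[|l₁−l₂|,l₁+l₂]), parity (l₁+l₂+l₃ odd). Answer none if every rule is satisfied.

Σmᵢ = 7  ✗
l₃∈[|l₁−l₂|,l₁+l₂]=[3,5], have l₃=4
Σlᵢ = 9 ⇒ odd

m_sum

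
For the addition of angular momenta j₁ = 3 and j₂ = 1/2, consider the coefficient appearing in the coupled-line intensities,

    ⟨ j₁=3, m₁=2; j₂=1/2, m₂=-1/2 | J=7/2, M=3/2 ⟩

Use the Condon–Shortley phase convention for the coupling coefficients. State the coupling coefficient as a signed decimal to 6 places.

+0.534522  (= +√(2/7))

j₁+j₂−J=0  J+j₁−j₂=6  J−j₁+j₂=1  j₁+j₂+J+1=8
(j₁±m₁, j₂±m₂, J±M) = (5,1,0,1,5,2)
P² = 28800/7
sum k=0..0:
  [0] +1/120 = 1/120
S = 1/120
C² = P²·S² = 2/7 ; C = +0.534522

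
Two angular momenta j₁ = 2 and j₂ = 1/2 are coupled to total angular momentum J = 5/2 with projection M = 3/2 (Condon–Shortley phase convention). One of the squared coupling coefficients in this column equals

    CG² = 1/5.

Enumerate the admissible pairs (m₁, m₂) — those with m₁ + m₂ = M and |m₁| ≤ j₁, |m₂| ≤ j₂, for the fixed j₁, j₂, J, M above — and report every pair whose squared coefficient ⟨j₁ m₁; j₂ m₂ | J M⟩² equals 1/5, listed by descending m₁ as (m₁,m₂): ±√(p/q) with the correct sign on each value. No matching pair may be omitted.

Admissible pairs with m₁+m₂ = M = 3/2: (1,1/2), (2,-1/2)
  (m₁,m₂)=(2,-1/2): CG² = 1/5, CG = +√(1/5)   ← matches the target
  (m₁,m₂)=(1,1/2): CG² = 4/5, CG = +√(4/5)
Pairs with CG² = 1/5: (2,-1/2): +√(1/5)

(2,-1/2): +√(1/5)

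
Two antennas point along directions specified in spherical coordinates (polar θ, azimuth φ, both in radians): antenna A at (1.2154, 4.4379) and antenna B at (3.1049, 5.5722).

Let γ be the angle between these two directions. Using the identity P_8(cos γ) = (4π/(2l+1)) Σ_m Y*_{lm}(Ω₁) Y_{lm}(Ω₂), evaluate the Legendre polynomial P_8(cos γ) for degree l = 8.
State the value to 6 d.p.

-0.272878

Term-by-term m-sum for l=8 (normalisation 4π/17 = 0.739198):
  m=-8: (-0.179998-0.249423i) × (+0.000000-0.000000i) = -0.000000-0.000000i  (running Σ = -0.000000-0.000000i)
  m=-7: (+0.428870-0.156855i) × (-0.000000+0.000000i) = +0.000000+0.000000i  (running Σ = +0.000000+0.000000i)
  m=-6: (+0.015866+0.207987i) × (-0.000000-0.000000i) = +0.000000-0.000000i  (running Σ = +0.000000-0.000000i)
  m=-5: (+0.237833+0.047803i) × (+0.000001+0.000000i) = +0.000000+0.000000i  (running Σ = +0.000000+0.000000i)
  m=-4: (-0.142238+0.278057i) × (-0.000023+0.000007i) = +0.000001-0.000008i  (running Σ = +0.000001-0.000007i)
  m=-3: (+0.077836+0.072125i) × (+0.000366-0.000581i) = +0.000070-0.000019i  (running Σ = +0.000072-0.000026i)
  m=-2: (-0.278847+0.170570i) × (+0.002044+0.013635i) = -0.002896-0.003453i  (running Σ = -0.002824-0.003480i)
  m=-1: (+0.012207+0.043349i) × (-0.135556-0.116747i) = +0.003406-0.007301i  (running Σ = +0.000582-0.010781i)
  m=0: (-0.326247-0.000000i) × (+1.135088+0.000000i) = -0.370319-0.000000i  (running Σ = -0.369737-0.010781i)
  m=1: (-0.012207+0.043349i) × (+0.135556-0.116747i) = +0.003406+0.007301i  (running Σ = -0.366330-0.003480i)
  m=2: (-0.278847-0.170570i) × (+0.002044-0.013635i) = -0.002896+0.003453i  (running Σ = -0.369226-0.000026i)
  m=3: (-0.077836+0.072125i) × (-0.000366-0.000581i) = +0.000070+0.000019i  (running Σ = -0.369156-0.000007i)
  m=4: (-0.142238-0.278057i) × (-0.000023-0.000007i) = +0.000001+0.000008i  (running Σ = -0.369155+0.000000i)
  m=5: (-0.237833+0.047803i) × (-0.000001+0.000000i) = +0.000000-0.000000i  (running Σ = -0.369154-0.000000i)
  m=6: (+0.015866-0.207987i) × (-0.000000+0.000000i) = +0.000000+0.000000i  (running Σ = -0.369154+0.000000i)
  m=7: (-0.428870-0.156855i) × (+0.000000+0.000000i) = +0.000000-0.000000i  (running Σ = -0.369154-0.000000i)
  m=8: (-0.179998+0.249423i) × (+0.000000+0.000000i) = -0.000000+0.000000i  (running Σ = -0.369154-0.000000i)
Total Σ_m = -0.369154-0.000000i. Multiply by 0.739198: -0.272878-0.000000i. P_8(cos γ) = -0.272878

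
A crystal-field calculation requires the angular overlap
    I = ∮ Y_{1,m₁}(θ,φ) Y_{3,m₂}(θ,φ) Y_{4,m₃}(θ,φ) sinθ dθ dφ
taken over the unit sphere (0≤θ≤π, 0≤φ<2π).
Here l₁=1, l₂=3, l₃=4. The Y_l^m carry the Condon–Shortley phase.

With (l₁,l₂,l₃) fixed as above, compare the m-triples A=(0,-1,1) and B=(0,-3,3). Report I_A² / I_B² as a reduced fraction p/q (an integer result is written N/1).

15/7

Shared (l₁,l₂,l₃)=(1,3,4): N and (l;000)² cancel in I_A²/I_B².
A: Δ = 0!·2!·6!/9! = 1/252; Racah Σ t=0..0: t=0:+1/48 = 1/48; ⇒ 3j(1 3 4; 0 -1 1)² = 5/84, sgn -1
B: Δ = 0!·2!·6!/9! = 1/252; Racah Σ t=0..0: t=0:+1/720 = 1/720; ⇒ 3j(1 3 4; 0 -3 3)² = 1/36, sgn -1
I_A²/I_B² = (5/84)/(1/36) = 15/7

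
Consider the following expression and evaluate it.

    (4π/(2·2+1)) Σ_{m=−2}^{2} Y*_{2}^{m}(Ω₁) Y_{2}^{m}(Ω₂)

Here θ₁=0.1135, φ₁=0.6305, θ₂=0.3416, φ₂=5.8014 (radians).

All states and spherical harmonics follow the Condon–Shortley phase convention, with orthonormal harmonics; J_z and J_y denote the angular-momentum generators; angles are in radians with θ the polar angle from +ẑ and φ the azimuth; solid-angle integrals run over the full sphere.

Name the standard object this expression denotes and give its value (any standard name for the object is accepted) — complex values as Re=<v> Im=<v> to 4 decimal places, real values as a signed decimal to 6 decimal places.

Legendre polynomial (addition theorem), +0.862172

This sum is the spherical-harmonic addition theorem: it equals the Legendre polynomial P_l(cos γ) of the angle γ between the two directions.
Term-by-term m-sum for l=2 (normalisation 4π/5 = 2.513274):
  m=-2: (0.001511, 0.004719) × (0.024734, 0.035599) = (-0.000131, 0.000170)  (running Σ = (-0.000131, 0.000170))
  m=-1: (0.070219, 0.051251) × (0.216089, 0.112989) = (0.009383, 0.019009)  (running Σ = (0.009252, 0.019179))
  m=0: (0.618647, -0.000000) × (0.524602, 0.000000) = (0.324543, 0.000000)  (running Σ = (0.333795, 0.019179))
  m=1: (-0.070219, 0.051251) × (-0.216089, 0.112989) = (0.009383, -0.019009)  (running Σ = (0.343178, 0.000170))
  m=2: (0.001511, -0.004719) × (0.024734, -0.035599) = (-0.000131, -0.000170)  (running Σ = (0.343047, -0.000000))
Total Σ_m = (0.343047, -0.000000). Multiply by 2.513274: (0.862172, -0.000000). P_2(cos γ) = 0.862172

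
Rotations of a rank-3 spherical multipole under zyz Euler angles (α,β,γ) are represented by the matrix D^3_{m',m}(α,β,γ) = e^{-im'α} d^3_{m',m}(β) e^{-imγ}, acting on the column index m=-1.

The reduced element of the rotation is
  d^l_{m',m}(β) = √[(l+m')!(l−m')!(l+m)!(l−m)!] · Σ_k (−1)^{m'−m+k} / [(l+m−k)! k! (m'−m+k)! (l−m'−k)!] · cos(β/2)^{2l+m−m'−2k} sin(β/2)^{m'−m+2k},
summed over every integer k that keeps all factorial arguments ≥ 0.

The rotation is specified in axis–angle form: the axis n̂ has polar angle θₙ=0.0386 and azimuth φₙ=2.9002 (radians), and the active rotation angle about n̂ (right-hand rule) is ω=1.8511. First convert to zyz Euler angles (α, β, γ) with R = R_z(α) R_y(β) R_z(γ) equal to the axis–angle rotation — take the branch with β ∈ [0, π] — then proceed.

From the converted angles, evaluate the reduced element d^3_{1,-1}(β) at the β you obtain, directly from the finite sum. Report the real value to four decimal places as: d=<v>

Axis–angle → zyz. n̂ = (sinθₙcosφₙ, sinθₙsinφₙ, cosθₙ) = (-0.037472, +0.009225, +0.999255), ω = 1.8511.
R = I cosω + sinω [n̂]ₓ + (1−cosω) n̂n̂ᵀ gives
  R = [-0.274855, -0.960697, -0.038937; +0.959814, -0.276539, +0.047778; -0.056667, -0.024240, +0.998099]
β = atan2(√(R₁₃²+R₂₃²), R₃₃) = 0.061674; α = atan2(R₂₃, R₁₃) mod 2π = 2.254596; γ = atan2(R₃₂, −R₃₁) mod 2π = 5.878974
d^3_{1,-1}(β=0.0617) via the finite sum:
Half-angle: c=0.999525, s=0.030832. N=√(24·2·2·24)=48.000000
k: max(0,(-1)−(1))=0 … min(3+(-1),3−(1))=2
  k=0: (−1)^2·48.0000/(8)·0.9995^4·0.0308^2 = +0.005693
  k=1: (−1)^3·48.0000/(6)·0.9995^2·0.0308^4 = -0.000007
  k=2: (−1)^4·48.0000/(48)·0.9995^0·0.0308^6 = +0.000000
d^3_{1,-1}(0.0617) = +0.005693 -0.000007 +0.000000 = +0.005686

d=0.0057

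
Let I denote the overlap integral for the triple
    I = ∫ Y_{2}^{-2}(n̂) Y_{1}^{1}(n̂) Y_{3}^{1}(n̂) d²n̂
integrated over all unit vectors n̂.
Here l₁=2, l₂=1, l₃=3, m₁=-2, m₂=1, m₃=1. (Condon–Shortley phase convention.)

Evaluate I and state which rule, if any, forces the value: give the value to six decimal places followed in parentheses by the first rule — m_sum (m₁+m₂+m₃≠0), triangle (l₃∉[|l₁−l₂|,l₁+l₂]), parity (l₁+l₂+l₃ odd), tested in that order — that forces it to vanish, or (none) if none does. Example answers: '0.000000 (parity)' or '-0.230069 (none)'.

-0.082589 (none)

m-sum 0 ✓  L=6 even ✓  1≤3≤3 ✓
Π(2lᵢ+1) = 5×3×7 = 105
triangle coeff Δ(2,1,3) = 1/105
Σ_t [0,0]: t=0:+1/4 = 1/4
(3j)²=3/35 [(2 1 3; 0 0 0)], sign=-1
Σ_t [0,0]: t=0:+1/48 = 1/48
(3j)²=1/105 [(2 1 3; -2 1 1)], sign=+1
⇒ 4πI² = 3/35
I = (-1)√(3/35/(4π)) = -0.08258890
No selection rule forces the value: the integral is nonzero (none).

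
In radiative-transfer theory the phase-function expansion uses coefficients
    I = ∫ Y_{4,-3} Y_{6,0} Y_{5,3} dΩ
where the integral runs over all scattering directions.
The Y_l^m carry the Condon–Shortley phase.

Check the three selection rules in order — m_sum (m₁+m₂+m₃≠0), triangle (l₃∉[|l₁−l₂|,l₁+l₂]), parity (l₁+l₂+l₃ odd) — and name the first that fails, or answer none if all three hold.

m₁+m₂+m₃ = -3 + 0 + 3 = 0  ✓
triangle: |4−6|=2 ≤ l₃=5 ≤ 4+6=10  ✓
parity: l₁+l₂+l₃ = 15 is odd  ✗

parity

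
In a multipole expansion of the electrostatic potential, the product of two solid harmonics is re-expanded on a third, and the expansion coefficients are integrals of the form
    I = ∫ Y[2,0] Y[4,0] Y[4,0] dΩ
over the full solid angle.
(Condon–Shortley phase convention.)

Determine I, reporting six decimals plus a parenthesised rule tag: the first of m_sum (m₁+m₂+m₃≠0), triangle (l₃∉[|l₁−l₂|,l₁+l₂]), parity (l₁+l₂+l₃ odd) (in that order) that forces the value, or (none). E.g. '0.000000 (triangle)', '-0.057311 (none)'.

Rules hold: Σm=0, L=10 even, 2≤4≤6.
N = 5·9·9 = 405
Δ = 2!·2!·6!/11! = 1/13860
Racah Σ t=0..2: t=0:+1/192 t=1:−1/36 t=2:+1/192 = -5/288
⇒ 3j(2 4 4; 0 0 0)² = 20/693, sgn -1
(m-triple is (0,0,0) — same symbol as above.)
4πI² = N·(3j₀)²·(3jₘ)² = 2000/5929
I = +1·√(0.337325/4π) = 0.16383977
No selection rule forces the value: the integral is nonzero (none).

0.163840 (none)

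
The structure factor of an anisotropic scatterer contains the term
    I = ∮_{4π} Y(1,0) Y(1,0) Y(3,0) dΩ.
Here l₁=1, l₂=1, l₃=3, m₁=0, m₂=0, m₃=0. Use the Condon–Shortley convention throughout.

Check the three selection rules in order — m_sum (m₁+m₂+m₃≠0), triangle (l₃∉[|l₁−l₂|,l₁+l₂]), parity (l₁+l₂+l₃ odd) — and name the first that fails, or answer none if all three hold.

triangle

Σmᵢ = 0  ✓
l₃∈[|l₁−l₂|,l₁+l₂]=[0,2] required, l₃=3 fails  ✗
Σlᵢ = 5 ⇒ odd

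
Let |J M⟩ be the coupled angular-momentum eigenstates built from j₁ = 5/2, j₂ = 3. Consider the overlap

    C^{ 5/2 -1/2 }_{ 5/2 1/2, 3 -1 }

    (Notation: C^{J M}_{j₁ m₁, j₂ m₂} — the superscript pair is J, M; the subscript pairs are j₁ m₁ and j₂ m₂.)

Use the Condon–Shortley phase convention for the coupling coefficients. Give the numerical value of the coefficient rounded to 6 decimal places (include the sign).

√[6·3!2!3!/9! · 3!2!2!4!2!3!] = √(288/35)
  +(−1)^0/∏(0,3,2,2,0,1)! = 1/24  (running 1/24)
  +(−1)^1/∏(1,2,1,1,1,2)! = -1/4  (running -5/24)
  +(−1)^2/∏(2,1,0,0,2,3)! = 1/24  (running -1/6)
⟨..|..⟩ = √(288/35)·(-1/6) = -0.478091

−√(8/35) = -0.478091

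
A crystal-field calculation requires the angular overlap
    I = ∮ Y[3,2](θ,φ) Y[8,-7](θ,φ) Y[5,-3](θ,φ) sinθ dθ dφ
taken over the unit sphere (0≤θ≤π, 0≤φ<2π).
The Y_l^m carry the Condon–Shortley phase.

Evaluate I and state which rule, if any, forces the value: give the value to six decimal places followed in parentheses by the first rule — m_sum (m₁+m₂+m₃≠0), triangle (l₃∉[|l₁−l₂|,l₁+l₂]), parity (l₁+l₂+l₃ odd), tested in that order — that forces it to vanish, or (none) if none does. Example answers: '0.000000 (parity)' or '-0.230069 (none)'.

Σmᵢ = -8 ≠ 0, so the φ-integral vanishes; I = 0

0.000000 (m_sum)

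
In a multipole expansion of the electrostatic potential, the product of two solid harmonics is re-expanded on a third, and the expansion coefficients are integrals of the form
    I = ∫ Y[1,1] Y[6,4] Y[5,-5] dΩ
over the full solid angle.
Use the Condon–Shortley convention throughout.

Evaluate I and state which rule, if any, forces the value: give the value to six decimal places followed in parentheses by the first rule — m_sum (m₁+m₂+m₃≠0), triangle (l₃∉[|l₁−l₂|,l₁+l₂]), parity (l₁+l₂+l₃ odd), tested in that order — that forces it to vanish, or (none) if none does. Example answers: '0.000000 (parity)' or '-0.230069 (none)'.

Rules hold: Σm=0, L=12 even, 5≤5≤7.
N = 3·13·11 = 429
Δ = 2!·0!·10!/13! = 1/858
Racah Σ t=1..1: t=1:−1/14400 = -1/14400
⇒ 3j(1 6 5; 0 0 0)² = 6/143, sgn +1
Racah Σ t=0..0: t=0:+1/7257600 = 1/7257600
⇒ 3j(1 6 5; 1 4 -5)² = 1/858, sgn +1
4πI² = N·(3j₀)²·(3jₘ)² = 3/143
I = +1·√(0.020979/4π) = 0.04085899
No selection rule forces the value: the integral is nonzero (none).

0.040859 (none)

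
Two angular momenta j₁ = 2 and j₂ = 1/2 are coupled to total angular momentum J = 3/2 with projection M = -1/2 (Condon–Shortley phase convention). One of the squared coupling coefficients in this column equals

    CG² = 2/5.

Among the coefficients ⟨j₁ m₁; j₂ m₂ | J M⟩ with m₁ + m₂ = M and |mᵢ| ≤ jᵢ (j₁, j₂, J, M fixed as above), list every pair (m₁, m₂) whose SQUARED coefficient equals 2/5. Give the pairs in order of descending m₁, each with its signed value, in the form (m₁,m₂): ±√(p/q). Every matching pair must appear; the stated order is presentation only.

(0,-1/2): +√(2/5)

Admissible pairs with m₁+m₂ = M = -1/2: (-1,1/2), (0,-1/2)
  (m₁,m₂)=(0,-1/2): CG² = 2/5, CG = +√(2/5)   ← matches the target
  (m₁,m₂)=(-1,1/2): CG² = 3/5, CG = −√(3/5)
Pairs with CG² = 2/5: (0,-1/2): +√(2/5)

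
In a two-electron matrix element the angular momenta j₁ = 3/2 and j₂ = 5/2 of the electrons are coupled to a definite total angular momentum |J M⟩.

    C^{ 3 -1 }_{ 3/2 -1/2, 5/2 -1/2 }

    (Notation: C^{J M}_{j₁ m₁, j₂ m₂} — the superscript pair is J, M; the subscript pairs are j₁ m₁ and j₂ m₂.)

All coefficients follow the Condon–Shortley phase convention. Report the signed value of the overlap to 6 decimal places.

j₁+j₂−J=1  J+j₁−j₂=2  J−j₁+j₂=4  j₁+j₂+J+1=8
(j₁±m₁, j₂±m₂, J±M) = (1,2,2,3,2,4)
P² = 48/5
sum k=0..1:
  [0] +1/8 = 1/8
  [1] −1/6 = -1/6
S = -1/24
C² = P²·S² = 1/60 ; C = -0.129099

−√(1/60) ≈ -0.129099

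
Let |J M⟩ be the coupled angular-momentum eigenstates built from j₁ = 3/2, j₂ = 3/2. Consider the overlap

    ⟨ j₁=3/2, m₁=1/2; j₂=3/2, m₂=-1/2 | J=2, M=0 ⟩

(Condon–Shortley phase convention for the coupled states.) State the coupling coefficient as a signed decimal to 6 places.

triangle: 1!×2!×2!/6! = 4/720
(j±m)!: 2!×1!×1!×2!×2!×2! = 16
prefactor² = (2J+1)×Δ×N² = 4/9
  k=0: +1/(0!×1!×1!×1!×1!×1!) = 1
  k=1: −1/(1!×0!×0!×0!×2!×2!) = -1/4
Σ = 3/4  ⇒  CG² = 4/9×(3/4)² = 1/4
CG = +√(1/4) = +0.500000

+√(1/4) = +0.500000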